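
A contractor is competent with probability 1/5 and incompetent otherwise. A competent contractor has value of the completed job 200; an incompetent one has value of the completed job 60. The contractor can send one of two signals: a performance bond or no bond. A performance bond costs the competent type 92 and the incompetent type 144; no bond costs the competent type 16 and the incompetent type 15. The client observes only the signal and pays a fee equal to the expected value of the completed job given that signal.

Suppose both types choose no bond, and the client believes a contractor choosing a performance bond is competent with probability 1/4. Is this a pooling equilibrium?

Yes

On the equilibrium path (no bond) the client holds the prior 1/5 and pays 1/5·200 + 4/5·60 = 88. Off-path (bond) belief 1/4 gives 1/4·200 + 3/4·60 = 95.
Competent: no bond gives 88 − 16 = 72; bond gives 95 − 92 = 3. Stays. ✓
Incompetent: no bond gives 88 − 15 = 73; bond gives 95 − 144 = -49. Stays. ✓
Beliefs are Bayes-consistent on-path and both types best-respond.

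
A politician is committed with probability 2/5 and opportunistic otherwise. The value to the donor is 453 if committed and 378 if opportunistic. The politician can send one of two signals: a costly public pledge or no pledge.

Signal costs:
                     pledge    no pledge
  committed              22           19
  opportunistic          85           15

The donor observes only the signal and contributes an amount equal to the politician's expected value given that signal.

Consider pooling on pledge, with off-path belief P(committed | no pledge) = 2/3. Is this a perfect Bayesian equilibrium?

On the equilibrium path (pledge) the donor holds the prior 2/5 and pays 2/5·453 + 3/5·378 = 408. Off-path (no pledge) belief 2/3 gives 2/3·453 + 1/3·378 = 428.
Committed: pledge gives 408 − 22 = 386; no pledge gives 428 − 19 = 409. Deviates. ✗
Opportunistic: pledge gives 408 − 85 = 323; no pledge gives 428 − 15 = 413. Deviates. ✗

No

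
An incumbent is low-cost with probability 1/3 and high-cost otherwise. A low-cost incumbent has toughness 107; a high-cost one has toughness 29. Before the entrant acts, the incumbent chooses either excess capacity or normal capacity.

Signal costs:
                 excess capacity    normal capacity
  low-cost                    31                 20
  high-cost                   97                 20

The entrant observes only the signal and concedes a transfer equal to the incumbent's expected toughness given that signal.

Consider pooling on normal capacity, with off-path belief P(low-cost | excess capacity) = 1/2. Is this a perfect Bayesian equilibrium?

No

At the pooled signal (normal capacity) the entrant holds the prior 1/3 and pays 1/3·107 + 2/3·29 = 55. Off-path (excess capacity) belief 1/2 gives 1/2·107 + 1/2·29 = 68.
Low-cost: normal capacity gives 55 − 20 = 35; excess capacity gives 68 − 31 = 37. Deviates. ✗
High-cost: normal capacity gives 55 − 20 = 35; excess capacity gives 68 − 97 = -29. Stays. ✓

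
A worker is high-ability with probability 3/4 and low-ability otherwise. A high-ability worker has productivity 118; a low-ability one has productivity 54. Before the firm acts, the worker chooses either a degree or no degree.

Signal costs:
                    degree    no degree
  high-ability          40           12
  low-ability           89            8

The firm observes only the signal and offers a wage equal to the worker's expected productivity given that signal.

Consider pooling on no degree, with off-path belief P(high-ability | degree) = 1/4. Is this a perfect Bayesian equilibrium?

On the equilibrium path (no degree) the firm holds the prior 3/4 and pays 3/4·118 + 1/4·54 = 102. Off-path (degree) belief 1/4 gives 1/4·118 + 3/4·54 = 70.
High-ability: no degree gives 102 − 12 = 90; degree gives 70 − 40 = 30. Stays. ✓
Low-ability: no degree gives 102 − 8 = 94; degree gives 70 − 89 = -19. Stays. ✓
Beliefs are Bayes-consistent on-path and both types best-respond.

Yes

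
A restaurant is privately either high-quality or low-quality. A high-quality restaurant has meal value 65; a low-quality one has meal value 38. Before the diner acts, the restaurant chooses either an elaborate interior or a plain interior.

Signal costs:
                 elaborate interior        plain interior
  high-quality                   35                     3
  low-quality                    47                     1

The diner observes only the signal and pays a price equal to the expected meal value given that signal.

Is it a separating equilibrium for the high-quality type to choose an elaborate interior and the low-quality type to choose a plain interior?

Under separation the diner infers type exactly: elaborate interior → high-quality (pays 65), plain interior → low-quality (pays 38).
High-quality: elaborate interior gives 65 − 35 = 30; plain interior gives 38 − 3 = 35. Would deviate. ✗
Low-quality: plain interior gives 38 − 1 = 37; elaborate interior gives 65 − 47 = 18. No deviation. ✓

No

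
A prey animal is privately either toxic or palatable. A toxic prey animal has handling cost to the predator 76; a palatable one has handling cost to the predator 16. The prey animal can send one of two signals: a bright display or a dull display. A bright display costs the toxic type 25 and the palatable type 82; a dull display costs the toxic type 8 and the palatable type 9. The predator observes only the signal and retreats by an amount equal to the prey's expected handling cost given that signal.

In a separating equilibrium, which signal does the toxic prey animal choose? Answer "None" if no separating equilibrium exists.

bright display

Try toxic → bright display, palatable → dull display:
  Under separation the predator infers type exactly: bright display → toxic (pays 76), dull display → palatable (pays 16).
  Toxic: bright display gives 76 − 25 = 51; dull display gives 16 − 8 = 8. No deviation. ✓
  Palatable: dull display gives 16 − 9 = 7; bright display gives 76 − 82 = -6. No deviation. ✓
Both hold — the toxic type sends bright display.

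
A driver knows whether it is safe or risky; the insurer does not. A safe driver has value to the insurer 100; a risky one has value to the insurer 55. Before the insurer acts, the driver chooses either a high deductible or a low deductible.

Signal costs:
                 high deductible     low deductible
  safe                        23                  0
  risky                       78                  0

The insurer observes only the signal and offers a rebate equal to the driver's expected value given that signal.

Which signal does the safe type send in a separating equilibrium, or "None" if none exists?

Try safe → high deductible, risky → low deductible:
  If types separate, high deductible earns payment 100 and low deductible earns 55.
  Safe: high deductible gives 100 − 23 = 77; low deductible gives 55 − 0 = 55. No deviation. ✓
  Risky: low deductible gives 55 − 0 = 55; high deductible gives 100 − 78 = 22. No deviation. ✓
Both hold — the safe type sends high deductible.

high deductible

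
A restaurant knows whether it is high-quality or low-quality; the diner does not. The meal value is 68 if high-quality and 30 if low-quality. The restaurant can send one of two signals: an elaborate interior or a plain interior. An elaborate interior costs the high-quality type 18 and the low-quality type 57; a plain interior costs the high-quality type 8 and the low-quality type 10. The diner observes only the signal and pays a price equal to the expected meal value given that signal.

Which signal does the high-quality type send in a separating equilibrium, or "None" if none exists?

Try high-quality → elaborate interior, low-quality → plain interior:
  If types separate, elaborate interior earns payment 68 and plain interior earns 30.
  High-quality: elaborate interior gives 68 − 18 = 50; plain interior gives 30 − 8 = 22. No deviation. ✓
  Low-quality: plain interior gives 30 − 10 = 20; elaborate interior gives 68 − 57 = 11. No deviation. ✓
Both hold — the high-quality type sends elaborate interior.

elaborate interior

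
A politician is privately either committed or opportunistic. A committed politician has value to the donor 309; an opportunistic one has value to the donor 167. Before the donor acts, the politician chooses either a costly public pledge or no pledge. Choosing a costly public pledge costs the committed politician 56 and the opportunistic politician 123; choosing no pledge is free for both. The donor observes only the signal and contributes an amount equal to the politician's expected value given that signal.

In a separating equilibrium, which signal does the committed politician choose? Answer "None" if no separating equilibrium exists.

None

Try committed → pledge, opportunistic → no pledge:
  Under separation the donor infers type exactly: pledge → committed (pays 309), no pledge → opportunistic (pays 167).
  Committed: pledge gives 309 − 56 = 253; no pledge gives 167 − 0 = 167. No deviation. ✓
  Opportunistic: no pledge gives 167 − 0 = 167; pledge gives 309 − 123 = 186. Would deviate. ✗
Try committed → no pledge, opportunistic → pledge:
  Under separation the donor infers type exactly: no pledge → committed (pays 309), pledge → opportunistic (pays 167).
  Committed: no pledge gives 309 − 0 = 309; pledge gives 167 − 56 = 111. No deviation. ✓
  Opportunistic: pledge gives 167 − 123 = 44; no pledge gives 309 − 0 = 309. Would deviate. ✗
Neither assignment is incentive-compatible.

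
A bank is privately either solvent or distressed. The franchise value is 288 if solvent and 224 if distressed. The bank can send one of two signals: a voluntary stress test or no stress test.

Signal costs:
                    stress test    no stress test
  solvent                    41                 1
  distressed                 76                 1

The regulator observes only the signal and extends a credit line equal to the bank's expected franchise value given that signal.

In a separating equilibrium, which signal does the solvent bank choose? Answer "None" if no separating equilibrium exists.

Try solvent → stress test, distressed → no stress test:
  Under separation the regulator infers type exactly: stress test → solvent (pays 288), no stress test → distressed (pays 224).
  Solvent: stress test gives 288 − 41 = 247; no stress test gives 224 − 1 = 223. No deviation. ✓
  Distressed: no stress test gives 224 − 1 = 223; stress test gives 288 − 76 = 212. No deviation. ✓
Both hold — the solvent type sends stress test.

stress test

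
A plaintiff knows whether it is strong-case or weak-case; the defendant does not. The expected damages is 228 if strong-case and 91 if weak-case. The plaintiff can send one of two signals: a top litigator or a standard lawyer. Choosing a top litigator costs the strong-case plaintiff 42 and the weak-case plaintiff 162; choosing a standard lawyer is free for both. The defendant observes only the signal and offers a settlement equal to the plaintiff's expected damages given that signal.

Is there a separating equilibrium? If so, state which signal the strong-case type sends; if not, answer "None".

Try strong-case → top litigator, weak-case → standard lawyer:
  If types separate, top litigator earns payment 228 and standard lawyer earns 91.
  Strong-case: top litigator gives 228 − 42 = 186; standard lawyer gives 91 − 0 = 91. No deviation. ✓
  Weak-case: standard lawyer gives 91 − 0 = 91; top litigator gives 228 − 162 = 66. No deviation. ✓
Both hold — the strong-case type sends top litigator.

top litigator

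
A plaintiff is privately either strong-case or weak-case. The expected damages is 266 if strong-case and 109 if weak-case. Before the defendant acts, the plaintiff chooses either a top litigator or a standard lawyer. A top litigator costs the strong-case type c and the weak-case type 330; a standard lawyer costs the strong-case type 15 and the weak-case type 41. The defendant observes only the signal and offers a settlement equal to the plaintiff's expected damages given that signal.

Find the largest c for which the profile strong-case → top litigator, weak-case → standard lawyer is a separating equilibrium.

172

Under separation: top litigator → strong-case (pays 266); standard lawyer → weak-case (pays 109).
Weak-case: 109 − 41 = 68 ≥ 266 − 330 = -64. Holds regardless of c. ✓
Strong-case: 266 − c ≥ 109 − 15, so c ≤ 266 − 94 = 172.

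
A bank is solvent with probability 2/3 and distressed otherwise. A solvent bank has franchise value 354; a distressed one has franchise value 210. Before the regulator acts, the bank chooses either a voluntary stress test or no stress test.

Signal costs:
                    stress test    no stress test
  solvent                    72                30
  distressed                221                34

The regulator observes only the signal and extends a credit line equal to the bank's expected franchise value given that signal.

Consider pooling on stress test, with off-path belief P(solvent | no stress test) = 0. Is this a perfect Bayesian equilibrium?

No

At the pooled signal (stress test) the regulator holds the prior 2/3 and pays 2/3·354 + 1/3·210 = 306. Off-path (no stress test) belief 0 gives 0·354 + 1·210 = 210.
Solvent: stress test gives 306 − 72 = 234; no stress test gives 210 − 30 = 180. Stays. ✓
Distressed: stress test gives 306 − 221 = 85; no stress test gives 210 − 34 = 176. Deviates. ✗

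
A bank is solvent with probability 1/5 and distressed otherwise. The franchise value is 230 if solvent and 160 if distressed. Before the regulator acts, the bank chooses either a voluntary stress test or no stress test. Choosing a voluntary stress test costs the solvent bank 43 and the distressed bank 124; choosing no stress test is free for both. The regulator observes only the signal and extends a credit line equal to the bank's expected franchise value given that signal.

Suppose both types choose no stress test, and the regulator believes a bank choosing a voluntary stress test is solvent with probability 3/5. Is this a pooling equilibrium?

Yes

At the pooled signal (no stress test) the regulator holds the prior 1/5 and pays 1/5·230 + 4/5·160 = 174. Off-path (stress test) belief 3/5 gives 3/5·230 + 2/5·160 = 202.
Solvent: no stress test gives 174 − 0 = 174; stress test gives 202 − 43 = 159. Stays. ✓
Distressed: no stress test gives 174 − 0 = 174; stress test gives 202 − 124 = 78. Stays. ✓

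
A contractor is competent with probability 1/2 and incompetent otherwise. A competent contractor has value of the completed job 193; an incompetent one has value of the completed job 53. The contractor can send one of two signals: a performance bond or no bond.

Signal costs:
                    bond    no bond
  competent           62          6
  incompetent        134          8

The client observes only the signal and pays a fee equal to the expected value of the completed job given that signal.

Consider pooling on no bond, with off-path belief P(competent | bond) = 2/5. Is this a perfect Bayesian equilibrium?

Yes

On the equilibrium path (no bond) the client holds the prior 1/2 and pays 1/2·193 + 1/2·53 = 123. Off-path (bond) belief 2/5 gives 2/5·193 + 3/5·53 = 109.
Competent: no bond gives 123 − 6 = 117; bond gives 109 − 62 = 47. Stays. ✓
Incompetent: no bond gives 123 − 8 = 115; bond gives 109 − 134 = -25. Stays. ✓
Beliefs are Bayes-consistent on-path and both types best-respond.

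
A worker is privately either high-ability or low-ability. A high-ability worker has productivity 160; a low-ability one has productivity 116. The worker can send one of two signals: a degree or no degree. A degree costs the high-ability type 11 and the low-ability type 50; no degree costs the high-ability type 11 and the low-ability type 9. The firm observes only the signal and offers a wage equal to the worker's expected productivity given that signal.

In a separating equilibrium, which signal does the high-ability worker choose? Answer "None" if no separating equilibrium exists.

None

Try high-ability → degree, low-ability → no degree:
  If types separate, degree earns payment 160 and no degree earns 116.
  High-ability: degree gives 160 − 11 = 149; no degree gives 116 − 11 = 105. No deviation. ✓
  Low-ability: no degree gives 116 − 9 = 107; degree gives 160 − 50 = 110. Would deviate. ✗
Try high-ability → no degree, low-ability → degree:
  If types separate, no degree earns payment 160 and degree earns 116.
  High-ability: no degree gives 160 − 11 = 149; degree gives 116 − 11 = 105. No deviation. ✓
  Low-ability: degree gives 116 − 50 = 66; no degree gives 160 − 9 = 151. Would deviate. ✗
Neither assignment is incentive-compatible.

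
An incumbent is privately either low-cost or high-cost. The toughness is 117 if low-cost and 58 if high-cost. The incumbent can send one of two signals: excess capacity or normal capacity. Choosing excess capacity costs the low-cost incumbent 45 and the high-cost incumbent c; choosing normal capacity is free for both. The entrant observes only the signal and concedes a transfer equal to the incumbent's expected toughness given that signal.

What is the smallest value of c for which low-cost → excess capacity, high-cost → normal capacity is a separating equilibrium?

59

Under separation: excess capacity → low-cost (pays 117); normal capacity → high-cost (pays 58).
Low-cost: 117 − 45 = 72 ≥ 58 − 0 = 58. Holds regardless of c. ✓
High-cost: 58 − 0 ≥ 117 − c, so c ≥ 117 − 58 = 59.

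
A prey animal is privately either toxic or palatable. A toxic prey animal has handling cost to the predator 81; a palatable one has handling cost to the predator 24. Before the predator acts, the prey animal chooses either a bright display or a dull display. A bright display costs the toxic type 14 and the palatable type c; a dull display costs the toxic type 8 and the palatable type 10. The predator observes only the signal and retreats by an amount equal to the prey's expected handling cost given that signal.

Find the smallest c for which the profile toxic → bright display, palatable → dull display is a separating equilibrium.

67

Under separation: bright display → toxic (pays 81); dull display → palatable (pays 24).
Toxic: 81 − 14 = 67 ≥ 24 − 8 = 16. Holds regardless of c. ✓
Palatable: 24 − 10 ≥ 81 − c, so c ≥ 81 − 14 = 67.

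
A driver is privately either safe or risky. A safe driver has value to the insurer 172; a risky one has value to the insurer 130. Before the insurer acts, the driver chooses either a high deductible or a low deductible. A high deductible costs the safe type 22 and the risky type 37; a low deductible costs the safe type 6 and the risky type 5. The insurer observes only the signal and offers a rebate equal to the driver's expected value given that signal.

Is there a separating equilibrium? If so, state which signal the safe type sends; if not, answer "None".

None

Try safe → high deductible, risky → low deductible:
  If types separate, high deductible earns payment 172 and low deductible earns 130.
  Safe: high deductible gives 172 − 22 = 150; low deductible gives 130 − 6 = 124. No deviation. ✓
  Risky: low deductible gives 130 − 5 = 125; high deductible gives 172 − 37 = 135. Would deviate. ✗
Try safe → low deductible, risky → high deductible:
  If types separate, low deductible earns payment 172 and high deductible earns 130.
  Safe: low deductible gives 172 − 6 = 166; high deductible gives 130 − 22 = 108. No deviation. ✓
  Risky: high deductible gives 130 − 37 = 93; low deductible gives 172 − 5 = 167. Would deviate. ✗
Neither assignment is incentive-compatible.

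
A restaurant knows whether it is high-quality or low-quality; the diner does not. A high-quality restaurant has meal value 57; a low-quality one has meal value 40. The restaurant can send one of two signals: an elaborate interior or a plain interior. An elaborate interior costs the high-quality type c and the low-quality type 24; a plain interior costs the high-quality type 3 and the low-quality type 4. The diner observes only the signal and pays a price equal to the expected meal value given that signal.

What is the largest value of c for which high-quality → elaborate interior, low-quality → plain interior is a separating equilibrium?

Under separation: elaborate interior → high-quality (pays 57); plain interior → low-quality (pays 40).
Low-quality: 40 − 4 = 36 ≥ 57 − 24 = 33. Holds regardless of c. ✓
High-quality: 57 − c ≥ 40 − 3, so c ≤ 57 − 37 = 20.

20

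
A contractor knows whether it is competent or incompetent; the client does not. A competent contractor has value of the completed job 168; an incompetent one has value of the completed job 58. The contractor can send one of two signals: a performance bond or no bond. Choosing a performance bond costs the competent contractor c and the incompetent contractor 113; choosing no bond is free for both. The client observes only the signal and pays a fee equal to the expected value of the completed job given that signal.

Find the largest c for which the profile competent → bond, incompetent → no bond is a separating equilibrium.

110

Under separation: bond → competent (pays 168); no bond → incompetent (pays 58).
Incompetent: 58 − 0 = 58 ≥ 168 − 113 = 55. Holds regardless of c. ✓
Competent: 168 − c ≥ 58 − 0, so c ≤ 168 − 58 = 110.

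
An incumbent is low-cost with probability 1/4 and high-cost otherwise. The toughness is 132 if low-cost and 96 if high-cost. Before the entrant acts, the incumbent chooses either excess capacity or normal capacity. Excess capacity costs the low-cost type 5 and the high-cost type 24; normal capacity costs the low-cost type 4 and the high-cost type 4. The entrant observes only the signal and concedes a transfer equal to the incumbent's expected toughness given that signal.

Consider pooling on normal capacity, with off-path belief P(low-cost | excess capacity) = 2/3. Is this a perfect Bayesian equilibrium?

No

At the pooled signal (normal capacity) the entrant holds the prior 1/4 and pays 1/4·132 + 3/4·96 = 105. Off-path (excess capacity) belief 2/3 gives 2/3·132 + 1/3·96 = 120.
Low-cost: normal capacity gives 105 − 4 = 101; excess capacity gives 120 − 5 = 115. Deviates. ✗
High-cost: normal capacity gives 105 − 4 = 101; excess capacity gives 120 − 24 = 96. Stays. ✓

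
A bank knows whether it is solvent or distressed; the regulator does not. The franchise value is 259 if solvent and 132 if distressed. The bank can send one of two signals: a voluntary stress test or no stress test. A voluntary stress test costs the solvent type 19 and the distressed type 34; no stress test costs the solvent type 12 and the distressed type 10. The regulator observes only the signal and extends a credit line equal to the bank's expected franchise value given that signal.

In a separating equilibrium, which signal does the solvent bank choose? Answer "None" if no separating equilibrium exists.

None

Try solvent → stress test, distressed → no stress test:
  Under separation the regulator infers type exactly: stress test → solvent (pays 259), no stress test → distressed (pays 132).
  Solvent: stress test gives 259 − 19 = 240; no stress test gives 132 − 12 = 120. No deviation. ✓
  Distressed: no stress test gives 132 − 10 = 122; stress test gives 259 − 34 = 225. Would deviate. ✗
Try solvent → no stress test, distressed → stress test:
  Under separation the regulator infers type exactly: no stress test → solvent (pays 259), stress test → distressed (pays 132).
  Solvent: no stress test gives 259 − 12 = 247; stress test gives 132 − 19 = 113. No deviation. ✓
  Distressed: stress test gives 132 − 34 = 98; no stress test gives 259 − 10 = 249. Would deviate. ✗
Neither assignment is incentive-compatible.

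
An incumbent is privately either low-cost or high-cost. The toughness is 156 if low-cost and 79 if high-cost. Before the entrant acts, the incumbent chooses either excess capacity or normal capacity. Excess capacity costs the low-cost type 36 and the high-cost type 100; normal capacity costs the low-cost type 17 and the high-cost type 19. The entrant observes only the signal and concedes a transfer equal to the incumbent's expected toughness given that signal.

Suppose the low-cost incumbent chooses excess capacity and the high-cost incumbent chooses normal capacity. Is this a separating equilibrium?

Yes

If types separate, excess capacity earns payment 156 and normal capacity earns 79.
Low-cost: excess capacity gives 156 − 36 = 120; normal capacity gives 79 − 17 = 62. No deviation. ✓
High-cost: normal capacity gives 79 − 19 = 60; excess capacity gives 156 − 100 = 56. No deviation. ✓
Neither type gains from mimicking the other.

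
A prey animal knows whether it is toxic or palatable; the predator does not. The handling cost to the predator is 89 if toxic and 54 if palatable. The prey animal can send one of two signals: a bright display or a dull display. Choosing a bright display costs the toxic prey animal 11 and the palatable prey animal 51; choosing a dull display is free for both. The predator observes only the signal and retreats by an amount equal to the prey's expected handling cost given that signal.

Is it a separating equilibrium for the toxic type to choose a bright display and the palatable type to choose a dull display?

Yes

If types separate, bright display earns payment 89 and dull display earns 54.
Toxic: bright display gives 89 − 11 = 78; dull display gives 54 − 0 = 54. No deviation. ✓
Palatable: dull display gives 54 − 0 = 54; bright display gives 89 − 51 = 38. No deviation. ✓
Neither type gains from mimicking the other.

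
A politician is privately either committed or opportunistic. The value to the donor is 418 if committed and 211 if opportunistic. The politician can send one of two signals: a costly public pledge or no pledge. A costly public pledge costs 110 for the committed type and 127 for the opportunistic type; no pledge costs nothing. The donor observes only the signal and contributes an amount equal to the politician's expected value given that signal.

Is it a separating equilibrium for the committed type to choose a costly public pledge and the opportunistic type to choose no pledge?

No

Under separation the donor infers type exactly: pledge → committed (pays 418), no pledge → opportunistic (pays 211).
Committed: pledge gives 418 − 110 = 308; no pledge gives 211 − 0 = 211. No deviation. ✓
Opportunistic: no pledge gives 211 − 0 = 211; pledge gives 418 − 127 = 291. Would deviate. ✗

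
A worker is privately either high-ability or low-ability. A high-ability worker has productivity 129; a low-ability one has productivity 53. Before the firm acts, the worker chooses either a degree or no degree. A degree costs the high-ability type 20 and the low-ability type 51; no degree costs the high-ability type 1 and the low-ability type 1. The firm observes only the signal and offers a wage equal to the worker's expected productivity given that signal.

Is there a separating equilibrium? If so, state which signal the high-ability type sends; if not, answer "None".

Try high-ability → degree, low-ability → no degree:
  Under separation the firm infers type exactly: degree → high-ability (pays 129), no degree → low-ability (pays 53).
  High-ability: degree gives 129 − 20 = 109; no degree gives 53 − 1 = 52. No deviation. ✓
  Low-ability: no degree gives 53 − 1 = 52; degree gives 129 − 51 = 78. Would deviate. ✗
Try high-ability → no degree, low-ability → degree:
  Under separation the firm infers type exactly: no degree → high-ability (pays 129), degree → low-ability (pays 53).
  High-ability: no degree gives 129 − 1 = 128; degree gives 53 − 20 = 33. No deviation. ✓
  Low-ability: degree gives 53 − 51 = 2; no degree gives 129 − 1 = 128. Would deviate. ✗
Neither assignment is incentive-compatible.

None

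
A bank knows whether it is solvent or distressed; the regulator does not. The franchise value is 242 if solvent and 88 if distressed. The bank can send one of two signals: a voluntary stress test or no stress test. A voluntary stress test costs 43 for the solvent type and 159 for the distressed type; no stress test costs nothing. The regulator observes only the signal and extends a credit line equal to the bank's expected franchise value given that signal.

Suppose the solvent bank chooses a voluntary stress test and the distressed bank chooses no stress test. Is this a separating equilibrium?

If types separate, stress test earns payment 242 and no stress test earns 88.
Solvent: stress test gives 242 − 43 = 199; no stress test gives 88 − 0 = 88. No deviation. ✓
Distressed: no stress test gives 88 − 0 = 88; stress test gives 242 − 159 = 83. No deviation. ✓
Neither type gains from mimicking the other.

Yes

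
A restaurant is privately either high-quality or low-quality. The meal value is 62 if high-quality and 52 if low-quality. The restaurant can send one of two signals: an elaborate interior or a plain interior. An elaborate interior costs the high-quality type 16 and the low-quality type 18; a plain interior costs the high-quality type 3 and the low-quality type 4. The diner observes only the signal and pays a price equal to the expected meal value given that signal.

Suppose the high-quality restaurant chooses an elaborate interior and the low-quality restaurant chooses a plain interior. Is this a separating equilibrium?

No

Under separation the diner infers type exactly: elaborate interior → high-quality (pays 62), plain interior → low-quality (pays 52).
High-quality: elaborate interior gives 62 − 16 = 46; plain interior gives 52 − 3 = 49. Would deviate. ✗
Low-quality: plain interior gives 52 − 4 = 48; elaborate interior gives 62 − 18 = 44. No deviation. ✓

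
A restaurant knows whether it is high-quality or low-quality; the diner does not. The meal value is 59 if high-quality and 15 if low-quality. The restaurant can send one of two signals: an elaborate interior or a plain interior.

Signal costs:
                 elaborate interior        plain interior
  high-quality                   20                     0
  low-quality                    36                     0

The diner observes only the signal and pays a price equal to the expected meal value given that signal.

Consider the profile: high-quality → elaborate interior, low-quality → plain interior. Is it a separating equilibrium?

No

If types separate, elaborate interior earns payment 59 and plain interior earns 15.
High-quality: elaborate interior gives 59 − 20 = 39; plain interior gives 15 − 0 = 15. No deviation. ✓
Low-quality: plain interior gives 15 − 0 = 15; elaborate interior gives 59 − 36 = 23. Would deviate. ✗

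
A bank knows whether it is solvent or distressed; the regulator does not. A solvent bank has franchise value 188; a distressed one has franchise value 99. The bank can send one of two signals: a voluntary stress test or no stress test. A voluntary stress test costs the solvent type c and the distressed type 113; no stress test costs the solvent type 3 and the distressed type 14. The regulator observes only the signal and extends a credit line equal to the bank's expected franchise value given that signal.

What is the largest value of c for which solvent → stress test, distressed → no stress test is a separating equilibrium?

Under separation: stress test → solvent (pays 188); no stress test → distressed (pays 99).
Distressed: 99 − 14 = 85 ≥ 188 − 113 = 75. Holds regardless of c. ✓
Solvent: 188 − c ≥ 99 − 3, so c ≤ 188 − 96 = 92.

92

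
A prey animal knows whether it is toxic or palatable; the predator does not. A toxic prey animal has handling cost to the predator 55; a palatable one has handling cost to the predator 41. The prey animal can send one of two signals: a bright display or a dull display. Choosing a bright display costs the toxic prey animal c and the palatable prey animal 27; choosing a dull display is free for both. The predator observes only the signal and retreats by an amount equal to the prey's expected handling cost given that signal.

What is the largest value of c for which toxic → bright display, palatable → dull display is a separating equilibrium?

14

Under separation: bright display → toxic (pays 55); dull display → palatable (pays 41).
Palatable: 41 − 0 = 41 ≥ 55 − 27 = 28. Holds regardless of c. ✓
Toxic: 55 − c ≥ 41 − 0, so c ≤ 55 − 41 = 14.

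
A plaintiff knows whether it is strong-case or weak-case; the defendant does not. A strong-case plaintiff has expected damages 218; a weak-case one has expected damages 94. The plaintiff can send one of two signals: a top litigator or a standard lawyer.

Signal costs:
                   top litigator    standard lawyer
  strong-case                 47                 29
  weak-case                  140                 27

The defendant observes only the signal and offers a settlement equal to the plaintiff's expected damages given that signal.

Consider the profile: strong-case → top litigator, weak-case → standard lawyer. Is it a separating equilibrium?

No

Under separation the defendant infers type exactly: top litigator → strong-case (pays 218), standard lawyer → weak-case (pays 94).
Strong-case: top litigator gives 218 − 47 = 171; standard lawyer gives 94 − 29 = 65. No deviation. ✓
Weak-case: standard lawyer gives 94 − 27 = 67; top litigator gives 218 − 140 = 78. Would deviate. ✗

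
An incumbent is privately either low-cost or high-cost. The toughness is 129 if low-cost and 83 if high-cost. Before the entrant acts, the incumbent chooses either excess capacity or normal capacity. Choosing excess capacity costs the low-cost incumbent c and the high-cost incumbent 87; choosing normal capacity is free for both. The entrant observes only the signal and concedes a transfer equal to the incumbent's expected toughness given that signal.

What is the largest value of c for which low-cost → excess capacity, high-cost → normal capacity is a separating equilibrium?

Under separation: excess capacity → low-cost (pays 129); normal capacity → high-cost (pays 83).
High-cost: 83 − 0 = 83 ≥ 129 − 87 = 42. Holds regardless of c. ✓
Low-cost: 129 − c ≥ 83 − 0, so c ≤ 129 − 83 = 46.

46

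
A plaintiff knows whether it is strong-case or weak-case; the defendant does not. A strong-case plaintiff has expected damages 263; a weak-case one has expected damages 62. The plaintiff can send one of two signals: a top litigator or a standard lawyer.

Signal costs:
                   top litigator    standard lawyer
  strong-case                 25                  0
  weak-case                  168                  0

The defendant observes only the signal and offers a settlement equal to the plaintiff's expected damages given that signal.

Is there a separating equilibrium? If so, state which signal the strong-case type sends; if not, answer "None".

None

Try strong-case → top litigator, weak-case → standard lawyer:
  Under separation the defendant infers type exactly: top litigator → strong-case (pays 263), standard lawyer → weak-case (pays 62).
  Strong-case: top litigator gives 263 − 25 = 238; standard lawyer gives 62 − 0 = 62. No deviation. ✓
  Weak-case: standard lawyer gives 62 − 0 = 62; top litigator gives 263 − 168 = 95. Would deviate. ✗
Try strong-case → standard lawyer, weak-case → top litigator:
  Under separation the defendant infers type exactly: standard lawyer → strong-case (pays 263), top litigator → weak-case (pays 62).
  Strong-case: standard lawyer gives 263 − 0 = 263; top litigator gives 62 − 25 = 37. No deviation. ✓
  Weak-case: top litigator gives 62 − 168 = -106; standard lawyer gives 263 − 0 = 263. Would deviate. ✗
Neither assignment is incentive-compatible.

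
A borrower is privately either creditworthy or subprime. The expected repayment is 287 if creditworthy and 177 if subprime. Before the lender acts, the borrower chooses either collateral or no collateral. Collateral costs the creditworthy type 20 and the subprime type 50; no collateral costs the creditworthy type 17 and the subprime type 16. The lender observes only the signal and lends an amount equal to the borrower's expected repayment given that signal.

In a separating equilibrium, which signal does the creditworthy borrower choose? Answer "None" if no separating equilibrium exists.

Try creditworthy → collateral, subprime → no collateral:
  Under separation the lender infers type exactly: collateral → creditworthy (pays 287), no collateral → subprime (pays 177).
  Creditworthy: collateral gives 287 − 20 = 267; no collateral gives 177 − 17 = 160. No deviation. ✓
  Subprime: no collateral gives 177 − 16 = 161; collateral gives 287 − 50 = 237. Would deviate. ✗
Try creditworthy → no collateral, subprime → collateral:
  Under separation the lender infers type exactly: no collateral → creditworthy (pays 287), collateral → subprime (pays 177).
  Creditworthy: no collateral gives 287 − 17 = 270; collateral gives 177 − 20 = 157. No deviation. ✓
  Subprime: collateral gives 177 − 50 = 127; no collateral gives 287 − 16 = 271. Would deviate. ✗
Neither assignment is incentive-compatible.

None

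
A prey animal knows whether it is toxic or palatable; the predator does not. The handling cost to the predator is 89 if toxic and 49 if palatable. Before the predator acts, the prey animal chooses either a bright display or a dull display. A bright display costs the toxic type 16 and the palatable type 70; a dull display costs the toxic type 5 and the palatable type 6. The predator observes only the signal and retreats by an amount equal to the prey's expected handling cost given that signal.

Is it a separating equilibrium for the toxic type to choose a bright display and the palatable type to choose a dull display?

Yes

If types separate, bright display earns payment 89 and dull display earns 49.
Toxic: bright display gives 89 − 16 = 73; dull display gives 49 − 5 = 44. No deviation. ✓
Palatable: dull display gives 49 − 6 = 43; bright display gives 89 − 70 = 19. No deviation. ✓
Neither type gains from mimicking the other.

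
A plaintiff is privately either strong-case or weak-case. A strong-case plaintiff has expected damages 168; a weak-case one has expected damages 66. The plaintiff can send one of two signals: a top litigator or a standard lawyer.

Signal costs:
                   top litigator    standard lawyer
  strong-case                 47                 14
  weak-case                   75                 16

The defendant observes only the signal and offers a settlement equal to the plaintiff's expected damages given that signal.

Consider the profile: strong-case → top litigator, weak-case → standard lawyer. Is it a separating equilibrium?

If types separate, top litigator earns payment 168 and standard lawyer earns 66.
Strong-case: top litigator gives 168 − 47 = 121; standard lawyer gives 66 − 14 = 52. No deviation. ✓
Weak-case: standard lawyer gives 66 − 16 = 50; top litigator gives 168 − 75 = 93. Would deviate. ✗

No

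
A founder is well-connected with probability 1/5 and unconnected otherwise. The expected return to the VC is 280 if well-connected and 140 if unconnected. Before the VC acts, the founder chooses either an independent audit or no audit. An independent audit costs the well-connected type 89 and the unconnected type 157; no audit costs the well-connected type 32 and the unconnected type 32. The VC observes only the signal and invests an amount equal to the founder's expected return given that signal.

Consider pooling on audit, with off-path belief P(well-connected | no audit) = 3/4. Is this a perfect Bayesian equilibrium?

At the pooled signal (audit) the VC holds the prior 1/5 and pays 1/5·280 + 4/5·140 = 168. Off-path (no audit) belief 3/4 gives 3/4·280 + 1/4·140 = 245.
Well-connected: audit gives 168 − 89 = 79; no audit gives 245 − 32 = 213. Deviates. ✗
Unconnected: audit gives 168 − 157 = 11; no audit gives 245 − 32 = 213. Deviates. ✗

No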